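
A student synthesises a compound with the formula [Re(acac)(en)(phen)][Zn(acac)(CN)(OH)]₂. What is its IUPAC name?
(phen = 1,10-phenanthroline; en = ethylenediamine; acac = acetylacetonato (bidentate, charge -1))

Both ions are complex: the cation is named first with the plain metal name, the anion second with the -ate form; each ion's ligands are alphabetised independently.
Zinc is always +2 in its complexes; the anion's ligand charges sum to -3, so the complex anion is 1−.
With 2 anions per cation, the cation must be 2×1 = 2+.
Cation: ligand charges sum to -1; for the ion to be 2+, Re = +3.

(acetylacetonato)(ethylenediamine)(1,10-phenanthroline)rhenium(III) (acetylacetonato)cyanohydroxozincate(II)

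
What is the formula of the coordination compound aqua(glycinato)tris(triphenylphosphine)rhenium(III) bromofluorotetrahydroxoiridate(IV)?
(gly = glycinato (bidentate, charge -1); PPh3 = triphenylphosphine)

Cation [Re…]: ligand charges -1, Re(III) ⇒ ion charge 2+.
Anion [Ir…]: ligand charges -6, Ir(IV) ⇒ ion charge 2−.
One 2+ cation balances one 2− anion.

[Re(gly)(H2O)(PPh3)3][IrBrF(OH)4]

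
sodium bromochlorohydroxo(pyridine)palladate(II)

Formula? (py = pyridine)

Ligands: 1 hydroxo (OH, -1), 1 bromo (Br, -1), 1 pyridine (py, neutral), 1 chloro (Cl, -1). Ligand charge sum = -3.
Charge balance with sodium (+1) requires 1 complex ion per 1 sodium.

Na[PdBrCl(OH)(py)]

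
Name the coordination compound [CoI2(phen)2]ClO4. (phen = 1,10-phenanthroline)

diiodobis(1,10-phenanthroline)cobalt(III) perchlorate

The 1 perchlorate counter-ion carries a total charge of -1, so each complex ion is 1+.
Ligand charges: 2×iodo (-1 each), 2×1,10-phenanthroline (neutral); total -2. So Co + (-2) = 1+, giving Co = +3.
Ligands are named alphabetically: iodo before phenanthroline.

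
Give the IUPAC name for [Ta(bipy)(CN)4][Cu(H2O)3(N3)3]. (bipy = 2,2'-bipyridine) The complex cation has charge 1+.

(2,2'-bipyridine)tetracyanotantalum(V) triaquatriazidocuprate(II)

The complex cation is given as 1+; its ligand charges sum to -4, so Ta = +5.
A 1:1 salt means the anion carries the equal and opposite charge, 1−.
Anion: ligand charges sum to -3; for the ion to be 1−, Cu = +2.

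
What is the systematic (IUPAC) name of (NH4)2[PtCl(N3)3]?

ammonium triazidochloroplatinate(II)

The 2 ammonium counter-ions carry a total charge of +2, so each complex ion is 2−.
Ligand charges: 1×chloro (-1 each), 3×azido (-1 each); total -4. So Pt + (-4) = 2−, giving Pt = +2.
Ligands are named alphabetically: azido before chloro.
The complex ion is anionic, so platinum takes the -ate form platinate(II).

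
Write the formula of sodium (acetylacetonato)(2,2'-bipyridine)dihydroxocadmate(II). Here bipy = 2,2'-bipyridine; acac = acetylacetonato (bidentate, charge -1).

Ligands: 1 2,2'-bipyridine (bipy, neutral), 2 hydroxo (OH, -1), 1 acetylacetonato (acac, -1). Ligand charge sum = -3.
With Cd in oxidation state +2, the complex ion is [Cd...]^1−.
Charge balance with sodium (+1) requires 1 complex ion per 1 sodium.

Na[Cd(acac)(bipy)(OH)2]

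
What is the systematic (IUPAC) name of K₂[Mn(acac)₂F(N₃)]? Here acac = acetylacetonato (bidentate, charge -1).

potassium bis(acetylacetonato)azidofluoromanganate(II)

The 2 potassium counter-ions carry a total charge of +2, so each complex ion is 2−.
Ligand charges: 1×fluoro (-1 each), 1×azido (-1 each), 2×acetylacetonato (-1 each); total -4. So Mn + (-4) = 2−, giving Mn = +2.
Ligands are named alphabetically: acetylacetonato before azido before fluoro.
The complex ion is anionic, so manganese takes the -ate form manganate(II).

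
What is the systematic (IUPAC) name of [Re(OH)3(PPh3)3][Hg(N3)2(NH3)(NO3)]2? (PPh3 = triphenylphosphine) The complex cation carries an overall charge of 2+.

trihydroxotris(triphenylphosphine)rhenium(V) amminediazidonitratomercurate(II)

Both ions are complex: the cation is named first with the plain metal name, the anion second with the -ate form; each ion's ligands are alphabetised independently.
The complex cation is given as 2+; its ligand charges sum to -3, so Re = +5.
With 2 anions per cation, each anion must be 2/2 = 1−.
Anion: ligand charges sum to -3; for the ion to be 1−, Hg = +2.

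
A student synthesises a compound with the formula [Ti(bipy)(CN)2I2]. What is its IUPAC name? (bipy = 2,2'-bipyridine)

(2,2'-bipyridine)dicyanodiiodotitanium(IV)

There is no counter-ion, so the complex is neutral overall.
Ligand charges: 1×2,2'-bipyridine (neutral), 2×iodo (-1 each), 2×cyano (-1 each); total -4. So Ti + (-4) = 0, giving Ti = +4.
Ligands are named alphabetically: bipyridine before cyano before iodo.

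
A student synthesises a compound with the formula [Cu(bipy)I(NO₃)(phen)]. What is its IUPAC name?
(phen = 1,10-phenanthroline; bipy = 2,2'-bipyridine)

(2,2'-bipyridine)iodonitrato(1,10-phenanthroline)copper(II)

There is no counter-ion, so the complex is neutral overall.
Ligand charges: 1×nitrato (-1 each), 1×1,10-phenanthroline (neutral), 1×2,2'-bipyridine (neutral), 1×iodo (-1 each); total -2. So Cu + (-2) = 0, giving Cu = +2.
Ligands are named alphabetically: bipyridine before iodo before nitrato before phenanthroline.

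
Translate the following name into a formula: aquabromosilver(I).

[AgBr(H2O)]

Ligands: 1 bromo (Br, -1), 1 aqua (H2O, neutral). Ligand charge sum = -1.
With Ag in oxidation state +1, the complex ion is [Ag...].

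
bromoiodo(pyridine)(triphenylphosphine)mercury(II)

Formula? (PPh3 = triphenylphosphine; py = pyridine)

[HgBrI(PPh3)(py)]

Ligands: 1 triphenylphosphine (PPh3, neutral), 1 iodo (I, -1), 1 bromo (Br, -1), 1 pyridine (py, neutral). Ligand charge sum = -2.
With Hg in oxidation state +2, the complex ion is [Hg...].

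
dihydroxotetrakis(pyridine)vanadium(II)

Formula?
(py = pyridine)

Ligands: 4 pyridine (py, neutral), 2 hydroxo (OH, -1). Ligand charge sum = -2.
With V in oxidation state +2, the complex ion is [V...].

[V(OH)2(py)4]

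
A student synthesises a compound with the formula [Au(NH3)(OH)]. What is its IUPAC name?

There is no counter-ion, so the complex is neutral overall.
Ligand charges: 1×ammine (neutral), 1×hydroxo (-1 each); total -1. So Au + (-1) = 0, giving Au = +1.
Ligands are named alphabetically: ammine before hydroxo.

amminehydroxogold(I)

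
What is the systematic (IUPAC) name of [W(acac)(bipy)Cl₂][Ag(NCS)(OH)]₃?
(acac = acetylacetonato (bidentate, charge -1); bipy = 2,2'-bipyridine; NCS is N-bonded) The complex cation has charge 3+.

(acetylacetonato)(2,2'-bipyridine)dichlorotungsten(VI) hydroxoisothiocyanatoargentate(I)

Both ions are complex: the cation is named first with the plain metal name, the anion second with the -ate form; each ion's ligands are alphabetised independently.
The complex cation is given as 3+; its ligand charges sum to -3, so W = +6.
With 3 anions per cation, each anion must be 3/3 = 1−.
Anion: ligand charges sum to -2; for the ion to be 1−, Ag = +1.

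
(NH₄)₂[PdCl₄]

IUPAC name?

The 2 ammonium counter-ions carry a total charge of +2, so each complex ion is 2−.
Ligand charges: 4×chloro (-1 each); total -4. So Pd + (-4) = 2−, giving Pd = +2.
The complex ion is anionic, so palladium takes the -ate form palladate(II).

ammonium tetrachloropalladate(II)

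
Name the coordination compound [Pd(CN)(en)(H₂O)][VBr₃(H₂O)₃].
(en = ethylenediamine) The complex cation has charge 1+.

aquacyano(ethylenediamine)palladium(II) triaquatribromovanadate(II)

The complex cation is given as 1+; its ligand charges sum to -1, so Pd = +2.
A 1:1 salt means the anion carries the equal and opposite charge, 1−.
Anion: ligand charges sum to -3; for the ion to be 1−, V = +2.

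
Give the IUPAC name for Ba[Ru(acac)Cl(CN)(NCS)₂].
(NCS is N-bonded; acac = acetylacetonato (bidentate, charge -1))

The 1 barium counter-ion carries a total charge of +2, so each complex ion is 2−.
Ligand charges: 1×chloro (-1 each), 2×isothiocyanato (-1 each), 1×cyano (-1 each), 1×acetylacetonato (-1 each); total -5. So Ru + (-5) = 2−, giving Ru = +3.
The complex ion is anionic, so ruthenium takes the -ate form ruthenate(III).

barium (acetylacetonato)chlorocyanodiisothiocyanatoruthenate(III)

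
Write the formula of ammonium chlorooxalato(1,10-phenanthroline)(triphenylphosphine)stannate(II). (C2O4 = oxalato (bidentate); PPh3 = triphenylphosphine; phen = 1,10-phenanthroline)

Ligands: 1 oxalato (C2O4, -2), 1 triphenylphosphine (PPh3, neutral), 1 chloro (Cl, -1), 1 1,10-phenanthroline (phen, neutral). Ligand charge sum = -3.
With Sn in oxidation state +2, the complex ion is [Sn...]^1−.
Charge balance with ammonium (+1) requires 1 complex ion per 1 ammonium.

NH4[Sn(C2O4)Cl(phen)(PPh3)]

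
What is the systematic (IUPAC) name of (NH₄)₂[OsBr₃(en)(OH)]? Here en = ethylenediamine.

The 2 ammonium counter-ions carry a total charge of +2, so each complex ion is 2−.
Ligand charges: 1×ethylenediamine (neutral), 3×bromo (-1 each), 1×hydroxo (-1 each); total -4. So Os + (-4) = 2−, giving Os = +2.
Ligands are named alphabetically: bromo before ethylenediamine before hydroxo.
The complex ion is anionic, so osmium takes the -ate form osmate(II).

ammonium tribromo(ethylenediamine)hydroxoosmate(II)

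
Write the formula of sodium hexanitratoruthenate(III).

Ligands: 6 nitrato (NO3, -1). Ligand charge sum = -6.
Charge balance with sodium (+1) requires 1 complex ion per 3 sodium.

Na3[Ru(NO3)6]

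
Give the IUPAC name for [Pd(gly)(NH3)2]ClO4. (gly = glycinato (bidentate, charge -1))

The 1 perchlorate counter-ion carries a total charge of -1, so each complex ion is 1+.
Ligand charges: 2×ammine (neutral), 1×glycinato (-1 each); total -1. So Pd + (-1) = 1+, giving Pd = +2.
Ligands are named alphabetically: ammine before glycinato.

diammine(glycinato)palladium(II) perchlorate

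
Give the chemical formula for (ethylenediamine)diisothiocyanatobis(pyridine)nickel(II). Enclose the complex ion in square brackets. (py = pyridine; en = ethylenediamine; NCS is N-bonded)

[Ni(en)(NCS)2(py)2]

Ligands: 2 pyridine (py, neutral), 1 ethylenediamine (en, neutral), 2 isothiocyanato (NCS, -1). Ligand charge sum = -2.
With Ni in oxidation state +2, the complex ion is [Ni...].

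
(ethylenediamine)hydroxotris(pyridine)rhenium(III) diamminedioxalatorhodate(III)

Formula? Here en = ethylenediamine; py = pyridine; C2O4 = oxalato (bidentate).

[Re(en)(OH)(py)3][Rh(C2O4)2(NH3)2]2

Cation [Re…]: ligand charges -1, Re(III) ⇒ ion charge 2+.
Anion [Rh…]: ligand charges -4, Rh(III) ⇒ ion charge 1−.
One 2+ cation requires 2 of the 1− anion.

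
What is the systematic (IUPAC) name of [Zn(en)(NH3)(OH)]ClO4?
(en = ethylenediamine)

The 1 perchlorate counter-ion carries a total charge of -1, so each complex ion is 1+.
Ligand charges: 1×ammine (neutral), 1×ethylenediamine (neutral), 1×hydroxo (-1 each); total -1. So Zn + (-1) = 1+, giving Zn = +2.
Ligands are named alphabetically: ammine before ethylenediamine before hydroxo.

ammine(ethylenediamine)hydroxozinc(II) perchlorate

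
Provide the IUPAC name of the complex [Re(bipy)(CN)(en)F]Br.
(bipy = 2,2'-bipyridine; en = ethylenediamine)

The 1 bromide counter-ion carries a total charge of -1, so each complex ion is 1+.
Ligand charges: 1×cyano (-1 each), 1×2,2'-bipyridine (neutral), 1×fluoro (-1 each), 1×ethylenediamine (neutral); total -2. So Re + (-2) = 1+, giving Re = +3.
Ligands are named alphabetically: bipyridine before cyano before ethylenediamine before fluoro.

(2,2'-bipyridine)cyano(ethylenediamine)fluororhenium(III) bromide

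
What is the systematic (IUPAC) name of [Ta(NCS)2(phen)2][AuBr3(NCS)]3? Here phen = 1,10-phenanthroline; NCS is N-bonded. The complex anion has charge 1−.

diisothiocyanatobis(1,10-phenanthroline)tantalum(V) tribromoisothiocyanatoaurate(III)

Both ions are complex: the cation is named first with the plain metal name, the anion second with the -ate form; each ion's ligands are alphabetised independently.
The complex anion is given as 1−; its ligand charges sum to -4, so Au = +3.
With 3 anions per cation, the cation must be 3×1 = 3+.
Cation: ligand charges sum to -2; for the ion to be 3+, Ta = +5.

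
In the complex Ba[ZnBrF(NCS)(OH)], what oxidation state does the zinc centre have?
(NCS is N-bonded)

+2

1 barium outside the brackets (+2 each) → the complex ion is 2−.
Ligand charges: 1×NCS = -1; 1×F = -1; 1×Br = -1; 1×OH = -1; sum -4.
Zn + (-4) = 2− ⇒ Zn is +2.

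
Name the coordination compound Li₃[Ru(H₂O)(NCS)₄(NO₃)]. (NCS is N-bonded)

The 3 lithium counter-ions carry a total charge of +3, so each complex ion is 3−.
Ligand charges: 4×isothiocyanato (-1 each), 1×aqua (neutral), 1×nitrato (-1 each); total -5. So Ru + (-5) = 3−, giving Ru = +2.
The complex ion is anionic, so ruthenium takes the -ate form ruthenate(II).

lithium aquatetraisothiocyanatonitratoruthenate(II)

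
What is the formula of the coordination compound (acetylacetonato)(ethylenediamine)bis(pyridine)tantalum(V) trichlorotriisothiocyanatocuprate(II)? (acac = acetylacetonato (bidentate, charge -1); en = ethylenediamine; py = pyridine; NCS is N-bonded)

[Ta(acac)(en)(py)2][CuCl3(NCS)3]

Cation [Ta…]: ligand charges -1, Ta(V) ⇒ ion charge 4+.
Anion [Cu…]: ligand charges -6, Cu(II) ⇒ ion charge 4−.
One 4+ cation balances one 4− anion.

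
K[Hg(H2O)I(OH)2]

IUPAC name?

potassium aquadihydroxoiodomercurate(II)

The 1 potassium counter-ion carries a total charge of +1, so each complex ion is 1−.
Ligand charges: 2×hydroxo (-1 each), 1×iodo (-1 each), 1×aqua (neutral); total -3. So Hg + (-3) = 1−, giving Hg = +2.
Ligands are named alphabetically: aqua before hydroxo before iodo.
The complex ion is anionic, so mercury takes the -ate form mercurate(II).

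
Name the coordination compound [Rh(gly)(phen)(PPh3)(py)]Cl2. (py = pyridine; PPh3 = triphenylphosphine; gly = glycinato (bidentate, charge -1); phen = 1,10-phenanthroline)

The 2 chloride counter-ions carry a total charge of -2, so each complex ion is 2+.
Ligand charges: 1×pyridine (neutral), 1×triphenylphosphine (neutral), 1×glycinato (-1 each), 1×1,10-phenanthroline (neutral); total -1. So Rh + (-1) = 2+, giving Rh = +3.
Ligands are named alphabetically: glycinato before phenanthroline before pyridine before triphenylphosphine.

(glycinato)(1,10-phenanthroline)(pyridine)(triphenylphosphine)rhodium(III) chloride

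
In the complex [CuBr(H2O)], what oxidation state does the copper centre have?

No counter-ion: the bracketed complex is neutral.
Ligand charges: 1×H2O neutral; 1×Br = -1; sum -1.
Cu + (-1) = 0 ⇒ Cu is +1.

+1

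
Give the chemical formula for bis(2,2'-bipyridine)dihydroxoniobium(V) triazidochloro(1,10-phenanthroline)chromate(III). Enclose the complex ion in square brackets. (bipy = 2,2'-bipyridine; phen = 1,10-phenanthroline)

[Nb(bipy)2(OH)2][CrCl(N3)3(phen)]3

Cation [Nb…]: ligand charges -2, Nb(V) ⇒ ion charge 3+.
Anion [Cr…]: ligand charges -4, Cr(III) ⇒ ion charge 1−.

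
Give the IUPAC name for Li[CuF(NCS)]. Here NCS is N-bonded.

The 1 lithium counter-ion carries a total charge of +1, so each complex ion is 1−.
Ligand charges: 1×isothiocyanato (-1 each), 1×fluoro (-1 each); total -2. So Cu + (-2) = 1−, giving Cu = +1.
Ligands are named alphabetically: fluoro before isothiocyanato.
The complex ion is anionic, so copper takes the -ate form cuprate(I).

lithium fluoroisothiocyanatocuprate(I)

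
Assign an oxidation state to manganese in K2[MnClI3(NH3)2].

2 potassium outside the brackets (+1 each) → the complex ion is 2−.
Ligand charges: 1×Cl = -1; 3×I = -3; 2×NH3 neutral; sum -4.
Mn + (-4) = 2− ⇒ Mn is +2.

+2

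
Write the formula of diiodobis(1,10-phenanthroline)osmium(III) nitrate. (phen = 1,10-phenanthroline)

Ligands: 2 iodo (I, -1), 2 1,10-phenanthroline (phen, neutral). Ligand charge sum = -2.
With Os in oxidation state +3, the complex ion is [Os...]^1+.
Charge balance with nitrate (-1) requires 1 complex ion per 1 nitrate.

[OsI2(phen)2]NO3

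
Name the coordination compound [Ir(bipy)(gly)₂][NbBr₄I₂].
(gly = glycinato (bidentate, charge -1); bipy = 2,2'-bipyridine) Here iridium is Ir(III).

Both ions are complex: the cation is named first with the plain metal name, the anion second with the -ate form; each ion's ligands are alphabetised independently.
Ir is given as +3; the cation's ligand charges sum to -2, so the complex cation is 1+.
A 1:1 salt means the anion carries the equal and opposite charge, 1−.
Anion: ligand charges sum to -6; for the ion to be 1−, Nb = +5.

(2,2'-bipyridine)bis(glycinato)iridium(III) tetrabromodiiodoniobate(V)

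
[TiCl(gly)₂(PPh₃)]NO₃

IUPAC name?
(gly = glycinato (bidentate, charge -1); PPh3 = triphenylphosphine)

chlorobis(glycinato)(triphenylphosphine)titanium(IV) nitrate

The 1 nitrate counter-ion carries a total charge of -1, so each complex ion is 1+.
Ligand charges: 2×glycinato (-1 each), 1×triphenylphosphine (neutral), 1×chloro (-1 each); total -3. So Ti + (-3) = 1+, giving Ti = +4.
Ligands are named alphabetically: chloro before glycinato before triphenylphosphine.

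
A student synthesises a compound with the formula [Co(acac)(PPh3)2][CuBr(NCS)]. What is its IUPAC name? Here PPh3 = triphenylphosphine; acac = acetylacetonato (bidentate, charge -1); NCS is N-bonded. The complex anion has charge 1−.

(acetylacetonato)bis(triphenylphosphine)cobalt(II) bromoisothiocyanatocuprate(I)

Both ions are complex: the cation is named first with the plain metal name, the anion second with the -ate form; each ion's ligands are alphabetised independently.
The complex anion is given as 1−; its ligand charges sum to -2, so Cu = +1.
A 1:1 salt means the cation carries the equal and opposite charge, 1+.
Cation: ligand charges sum to -1; for the ion to be 1+, Co = +2.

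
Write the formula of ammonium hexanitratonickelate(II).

Ligands: 6 nitrato (NO3, -1). Ligand charge sum = -6.
Charge balance with ammonium (+1) requires 1 complex ion per 4 ammonium.

(NH4)4[Ni(NO3)6]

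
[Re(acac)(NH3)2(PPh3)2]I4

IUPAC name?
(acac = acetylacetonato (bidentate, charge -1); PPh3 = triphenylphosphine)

The 4 iodide counter-ions carry a total charge of -4, so each complex ion is 4+.
Ligand charges: 1×acetylacetonato (-1 each), 2×ammine (neutral), 2×triphenylphosphine (neutral); total -1. So Re + (-1) = 4+, giving Re = +5.
Ligands are named alphabetically: acetylacetonato before ammine before triphenylphosphine.

(acetylacetonato)diamminebis(triphenylphosphine)rhenium(V) iodide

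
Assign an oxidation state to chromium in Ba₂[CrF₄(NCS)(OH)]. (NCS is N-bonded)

+2

2 barium outside the brackets (+2 each) → the complex ion is 4−.
Ligand charges: 1×OH = -1; 4×F = -4; 1×NCS = -1; sum -6.
Cr + (-6) = 4− ⇒ Cr is +2.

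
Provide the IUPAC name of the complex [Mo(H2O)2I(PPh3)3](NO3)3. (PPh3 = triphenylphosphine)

The 3 nitrate counter-ions carry a total charge of -3, so each complex ion is 3+.
Ligand charges: 2×aqua (neutral), 3×triphenylphosphine (neutral), 1×iodo (-1 each); total -1. So Mo + (-1) = 3+, giving Mo = +4.
Ligands are named alphabetically: aqua before iodo before triphenylphosphine.

diaquaiodotris(triphenylphosphine)molybdenum(IV) nitrate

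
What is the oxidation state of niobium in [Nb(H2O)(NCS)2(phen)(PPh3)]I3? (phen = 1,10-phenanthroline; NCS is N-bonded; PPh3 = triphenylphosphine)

3 iodide outside the brackets (-1 each) → the complex ion is 3+.
Ligand charges: 1×phen neutral; 2×NCS = -2; 1×H2O neutral; 1×PPh3 neutral; sum -2.
Nb + (-2) = 3+ ⇒ Nb is +5.

+5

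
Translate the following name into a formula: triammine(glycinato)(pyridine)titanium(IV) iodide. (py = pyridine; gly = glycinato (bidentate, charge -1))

[Ti(gly)(NH3)3(py)]I3

Ligands: 1 pyridine (py, neutral), 1 glycinato (gly, -1), 3 ammine (NH3, neutral). Ligand charge sum = -1.
With Ti in oxidation state +4, the complex ion is [Ti...]^3+.
Charge balance with iodide (-1) requires 1 complex ion per 3 iodide.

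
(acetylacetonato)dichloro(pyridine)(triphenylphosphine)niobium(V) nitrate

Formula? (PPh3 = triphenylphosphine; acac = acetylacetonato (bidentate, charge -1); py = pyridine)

Ligands: 1 triphenylphosphine (PPh3, neutral), 2 chloro (Cl, -1), 1 acetylacetonato (acac, -1), 1 pyridine (py, neutral). Ligand charge sum = -3.
Charge balance with nitrate (-1) requires 1 complex ion per 2 nitrate.

[Nb(acac)Cl2(PPh3)(py)](NO3)2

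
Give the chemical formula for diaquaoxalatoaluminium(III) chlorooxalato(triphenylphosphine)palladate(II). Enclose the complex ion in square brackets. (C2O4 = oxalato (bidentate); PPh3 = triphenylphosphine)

[Al(C2O4)(H2O)2][Pd(C2O4)Cl(PPh3)]

Cation [Al…]: ligand charges -2, Al(III) ⇒ ion charge 1+.
Anion [Pd…]: ligand charges -3, Pd(II) ⇒ ion charge 1−.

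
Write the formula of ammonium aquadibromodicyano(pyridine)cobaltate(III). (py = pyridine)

Ligands: 1 aqua (H2O, neutral), 1 pyridine (py, neutral), 2 cyano (CN, -1), 2 bromo (Br, -1). Ligand charge sum = -4.
With Co in oxidation state +3, the complex ion is [Co...]^1−.
Charge balance with ammonium (+1) requires 1 complex ion per 1 ammonium.

NH4[CoBr2(CN)2(H2O)(py)]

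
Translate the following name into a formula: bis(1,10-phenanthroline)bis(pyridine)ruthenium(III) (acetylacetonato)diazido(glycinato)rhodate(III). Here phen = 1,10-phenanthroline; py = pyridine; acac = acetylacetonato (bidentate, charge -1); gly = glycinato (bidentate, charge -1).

Cation [Ru…]: ligand charges 0, Ru(III) ⇒ ion charge 3+.
Anion [Rh…]: ligand charges -4, Rh(III) ⇒ ion charge 1−.

[Ru(phen)2(py)2][Rh(acac)(gly)(N3)2]3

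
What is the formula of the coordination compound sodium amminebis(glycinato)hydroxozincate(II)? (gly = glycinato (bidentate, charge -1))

Ligands: 1 ammine (NH3, neutral), 1 hydroxo (OH, -1), 2 glycinato (gly, -1). Ligand charge sum = -3.
Charge balance with sodium (+1) requires 1 complex ion per 1 sodium.

Na[Zn(gly)2(NH3)(OH)]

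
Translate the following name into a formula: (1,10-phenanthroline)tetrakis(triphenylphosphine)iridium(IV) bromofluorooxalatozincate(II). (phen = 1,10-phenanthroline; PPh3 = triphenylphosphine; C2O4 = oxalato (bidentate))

Cation [Ir…]: ligand charges 0, Ir(IV) ⇒ ion charge 4+.
Anion [Zn…]: ligand charges -4, Zn(II) ⇒ ion charge 2−.
One 4+ cation requires 2 of the 2− anion.

[Ir(phen)(PPh3)4][ZnBr(C2O4)F]2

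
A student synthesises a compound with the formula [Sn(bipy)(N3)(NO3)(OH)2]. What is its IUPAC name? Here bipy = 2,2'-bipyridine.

azido(2,2'-bipyridine)dihydroxonitratotin(IV)

There is no counter-ion, so the complex is neutral overall.
Ligand charges: 1×azido (-1 each), 1×2,2'-bipyridine (neutral), 1×nitrato (-1 each), 2×hydroxo (-1 each); total -4. So Sn + (-4) = 0, giving Sn = +4.
Ligands are named alphabetically: azido before bipyridine before hydroxo before nitrato.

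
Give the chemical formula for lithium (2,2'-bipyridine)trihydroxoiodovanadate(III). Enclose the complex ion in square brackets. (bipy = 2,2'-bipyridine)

Ligands: 1 2,2'-bipyridine (bipy, neutral), 1 iodo (I, -1), 3 hydroxo (OH, -1). Ligand charge sum = -4.
With V in oxidation state +3, the complex ion is [V...]^1−.
Charge balance with lithium (+1) requires 1 complex ion per 1 lithium.

Li[V(bipy)I(OH)3]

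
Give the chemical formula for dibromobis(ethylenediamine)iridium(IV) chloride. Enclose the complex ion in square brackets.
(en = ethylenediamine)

[IrBr2(en)2]Cl2

Ligands: 2 bromo (Br, -1), 2 ethylenediamine (en, neutral). Ligand charge sum = -2.
With Ir in oxidation state +4, the complex ion is [Ir...]^2+.
Charge balance with chloride (-1) requires 1 complex ion per 2 chloride.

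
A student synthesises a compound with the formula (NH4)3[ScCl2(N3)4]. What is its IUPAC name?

ammonium tetraazidodichloroscandate(III)

The 3 ammonium counter-ions carry a total charge of +3, so each complex ion is 3−.
Ligand charges: 4×azido (-1 each), 2×chloro (-1 each); total -6. So Sc + (-6) = 3−, giving Sc = +3.
Ligands are named alphabetically: azido before chloro.
The complex ion is anionic, so scandium takes the -ate form scandate(III).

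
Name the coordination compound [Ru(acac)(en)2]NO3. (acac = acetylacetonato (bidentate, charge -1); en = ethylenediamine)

The 1 nitrate counter-ion carries a total charge of -1, so each complex ion is 1+.
Ligand charges: 1×acetylacetonato (-1 each), 2×ethylenediamine (neutral); total -1. So Ru + (-1) = 1+, giving Ru = +2.
Ligands are named alphabetically: acetylacetonato before ethylenediamine.

(acetylacetonato)bis(ethylenediamine)ruthenium(II) nitrate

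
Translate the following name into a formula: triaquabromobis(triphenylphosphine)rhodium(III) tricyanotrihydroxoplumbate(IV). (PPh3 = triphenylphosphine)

[RhBr(H2O)3(PPh3)2][Pb(CN)3(OH)3]

Cation [Rh…]: ligand charges -1, Rh(III) ⇒ ion charge 2+.
Anion [Pb…]: ligand charges -6, Pb(IV) ⇒ ion charge 2−.
One 2+ cation balances one 2− anion.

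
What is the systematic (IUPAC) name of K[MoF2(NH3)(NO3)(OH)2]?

potassium amminedifluorodihydroxonitratomolybdate(IV)

The 1 potassium counter-ion carries a total charge of +1, so each complex ion is 1−.
Ligand charges: 2×fluoro (-1 each), 1×nitrato (-1 each), 2×hydroxo (-1 each), 1×ammine (neutral); total -5. So Mo + (-5) = 1−, giving Mo = +4.
The complex ion is anionic, so molybdenum takes the -ate form molybdate(IV).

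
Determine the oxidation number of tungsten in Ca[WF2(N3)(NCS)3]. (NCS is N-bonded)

+4

1 calcium outside the brackets (+2 each) → the complex ion is 2−.
Ligand charges: 1×N3 = -1; 3×NCS = -3; 2×F = -2; sum -6.
W + (-6) = 2− ⇒ W is +4.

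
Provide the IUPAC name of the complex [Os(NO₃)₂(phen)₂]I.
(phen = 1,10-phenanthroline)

The 1 iodide counter-ion carries a total charge of -1, so each complex ion is 1+.
Ligand charges: 2×1,10-phenanthroline (neutral), 2×nitrato (-1 each); total -2. So Os + (-2) = 1+, giving Os = +3.
Ligands are named alphabetically: nitrato before phenanthroline.

dinitratobis(1,10-phenanthroline)osmium(III) iodide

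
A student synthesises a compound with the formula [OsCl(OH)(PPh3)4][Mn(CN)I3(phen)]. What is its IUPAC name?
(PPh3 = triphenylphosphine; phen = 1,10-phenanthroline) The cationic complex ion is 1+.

The complex cation is given as 1+; its ligand charges sum to -2, so Os = +3.
A 1:1 salt means the anion carries the equal and opposite charge, 1−.
Anion: ligand charges sum to -4; for the ion to be 1−, Mn = +3.

chlorohydroxotetrakis(triphenylphosphine)osmium(III) cyanotriiodo(1,10-phenanthroline)manganate(III)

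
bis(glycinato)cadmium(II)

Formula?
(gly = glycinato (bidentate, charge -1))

[Cd(gly)2]

Ligands: 2 glycinato (gly, -1). Ligand charge sum = -2.
With Cd in oxidation state +2, the complex ion is [Cd...].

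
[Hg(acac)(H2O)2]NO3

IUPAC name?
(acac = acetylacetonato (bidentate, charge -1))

The 1 nitrate counter-ion carries a total charge of -1, so each complex ion is 1+.
Ligand charges: 1×acetylacetonato (-1 each), 2×aqua (neutral); total -1. So Hg + (-1) = 1+, giving Hg = +2.
Ligands are named alphabetically: acetylacetonato before aqua.

(acetylacetonato)diaquamercury(II) nitrate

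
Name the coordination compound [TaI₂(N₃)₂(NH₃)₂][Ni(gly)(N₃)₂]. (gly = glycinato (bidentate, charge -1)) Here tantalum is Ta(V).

diamminediazidodiiodotantalum(V) diazido(glycinato)nickelate(II)

Both ions are complex: the cation is named first with the plain metal name, the anion second with the -ate form; each ion's ligands are alphabetised independently.
Ta is given as +5; the cation's ligand charges sum to -4, so the complex cation is 1+.
A 1:1 salt means the anion carries the equal and opposite charge, 1−.
Anion: ligand charges sum to -3; for the ion to be 1−, Ni = +2.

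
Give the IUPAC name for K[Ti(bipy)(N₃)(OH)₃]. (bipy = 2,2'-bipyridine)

potassium azido(2,2'-bipyridine)trihydroxotitanate(III)

The 1 potassium counter-ion carries a total charge of +1, so each complex ion is 1−.
Ligand charges: 3×hydroxo (-1 each), 1×azido (-1 each), 1×2,2'-bipyridine (neutral); total -4. So Ti + (-4) = 1−, giving Ti = +3.
Ligands are named alphabetically: azido before bipyridine before hydroxo.
The complex ion is anionic, so titanium takes the -ate form titanate(III).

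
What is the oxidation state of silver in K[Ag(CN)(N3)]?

1 potassium outside the brackets (+1 each) → the complex ion is 1−.
Ligand charges: 1×CN = -1; 1×N3 = -1; sum -2.
Ag + (-2) = 1− ⇒ Ag is +1.

+1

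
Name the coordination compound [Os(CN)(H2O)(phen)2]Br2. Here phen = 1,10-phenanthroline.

aquacyanobis(1,10-phenanthroline)osmium(III) bromide

The 2 bromide counter-ions carry a total charge of -2, so each complex ion is 2+.
Ligand charges: 1×aqua (neutral), 2×1,10-phenanthroline (neutral), 1×cyano (-1 each); total -1. So Os + (-1) = 2+, giving Os = +3.
Ligands are named alphabetically: aqua before cyano before phenanthroline.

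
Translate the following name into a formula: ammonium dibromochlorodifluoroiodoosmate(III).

Ligands: 1 chloro (Cl, -1), 2 bromo (Br, -1), 2 fluoro (F, -1), 1 iodo (I, -1). Ligand charge sum = -6.
With Os in oxidation state +3, the complex ion is [Os...]^3−.
Charge balance with ammonium (+1) requires 1 complex ion per 3 ammonium.

(NH4)3[OsBr2ClF2I]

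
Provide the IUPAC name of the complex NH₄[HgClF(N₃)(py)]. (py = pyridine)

ammonium azidochlorofluoro(pyridine)mercurate(II)

The 1 ammonium counter-ion carries a total charge of +1, so each complex ion is 1−.
Ligand charges: 1×fluoro (-1 each), 1×azido (-1 each), 1×pyridine (neutral), 1×chloro (-1 each); total -3. So Hg + (-3) = 1−, giving Hg = +2.
The complex ion is anionic, so mercury takes the -ate form mercurate(II).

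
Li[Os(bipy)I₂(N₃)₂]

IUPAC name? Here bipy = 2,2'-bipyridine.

lithium diazido(2,2'-bipyridine)diiodoosmate(III)

The 1 lithium counter-ion carries a total charge of +1, so each complex ion is 1−.
Ligand charges: 2×azido (-1 each), 2×iodo (-1 each), 1×2,2'-bipyridine (neutral); total -4. So Os + (-4) = 1−, giving Os = +3.
Ligands are named alphabetically: azido before bipyridine before iodo.
The complex ion is anionic, so osmium takes the -ate form osmate(III).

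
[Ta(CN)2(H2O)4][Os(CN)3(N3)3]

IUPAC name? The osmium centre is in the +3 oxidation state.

Both ions are complex: the cation is named first with the plain metal name, the anion second with the -ate form; each ion's ligands are alphabetised independently.
Os is given as +3; the anion's ligand charges sum to -6, so the complex anion is 3−.
A 1:1 salt means the cation carries the equal and opposite charge, 3+.
Cation: ligand charges sum to -2; for the ion to be 3+, Ta = +5.

tetraaquadicyanotantalum(V) triazidotricyanoosmate(III)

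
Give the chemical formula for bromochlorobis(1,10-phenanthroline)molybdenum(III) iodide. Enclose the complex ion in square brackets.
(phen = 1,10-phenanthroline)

[MoBrCl(phen)2]I

Ligands: 1 bromo (Br, -1), 2 1,10-phenanthroline (phen, neutral), 1 chloro (Cl, -1). Ligand charge sum = -2.
Charge balance with iodide (-1) requires 1 complex ion per 1 iodide.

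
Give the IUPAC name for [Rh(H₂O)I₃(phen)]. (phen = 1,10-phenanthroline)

There is no counter-ion, so the complex is neutral overall.
Ligand charges: 1×aqua (neutral), 1×1,10-phenanthroline (neutral), 3×iodo (-1 each); total -3. So Rh + (-3) = 0, giving Rh = +3.
Ligands are named alphabetically: aqua before iodo before phenanthroline.

aquatriiodo(1,10-phenanthroline)rhodium(III)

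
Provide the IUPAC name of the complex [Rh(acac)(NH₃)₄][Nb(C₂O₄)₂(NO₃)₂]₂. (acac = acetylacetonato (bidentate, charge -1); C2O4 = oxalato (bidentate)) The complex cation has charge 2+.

Both ions are complex: the cation is named first with the plain metal name, the anion second with the -ate form; each ion's ligands are alphabetised independently.
The complex cation is given as 2+; its ligand charges sum to -1, so Rh = +3.
With 2 anions per cation, each anion must be 2/2 = 1−.
Anion: ligand charges sum to -6; for the ion to be 1−, Nb = +5.

(acetylacetonato)tetraamminerhodium(III) dinitratodioxalatoniobate(V)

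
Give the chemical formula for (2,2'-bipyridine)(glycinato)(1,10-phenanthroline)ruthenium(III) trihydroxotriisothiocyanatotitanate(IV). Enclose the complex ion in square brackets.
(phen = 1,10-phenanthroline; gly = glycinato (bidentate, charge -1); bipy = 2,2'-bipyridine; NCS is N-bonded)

[Ru(bipy)(gly)(phen)][Ti(NCS)3(OH)3]

Cation [Ru…]: ligand charges -1, Ru(III) ⇒ ion charge 2+.
Anion [Ti…]: ligand charges -6, Ti(IV) ⇒ ion charge 2−.
One 2+ cation balances one 2− anion.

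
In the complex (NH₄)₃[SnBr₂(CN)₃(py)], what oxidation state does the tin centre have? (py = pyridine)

+2

3 ammonium outside the brackets (+1 each) → the complex ion is 3−.
Ligand charges: 2×Br = -2; 3×CN = -3; 1×py neutral; sum -5.
Sn + (-5) = 3− ⇒ Sn is +2.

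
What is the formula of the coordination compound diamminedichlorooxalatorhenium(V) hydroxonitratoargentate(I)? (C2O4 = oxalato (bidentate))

[Re(C2O4)Cl2(NH3)2][Ag(NO3)(OH)]

Cation [Re…]: ligand charges -4, Re(V) ⇒ ion charge 1+.
Anion [Ag…]: ligand charges -2, Ag(I) ⇒ ion charge 1−.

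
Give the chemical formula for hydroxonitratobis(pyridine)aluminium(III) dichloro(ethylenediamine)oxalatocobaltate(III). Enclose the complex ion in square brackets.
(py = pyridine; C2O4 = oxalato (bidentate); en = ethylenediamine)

Cation [Al…]: ligand charges -2, Al(III) ⇒ ion charge 1+.
Anion [Co…]: ligand charges -4, Co(III) ⇒ ion charge 1−.
One 1+ cation balances one 1− anion.

[Al(NO3)(OH)(py)2][Co(C2O4)Cl2(en)]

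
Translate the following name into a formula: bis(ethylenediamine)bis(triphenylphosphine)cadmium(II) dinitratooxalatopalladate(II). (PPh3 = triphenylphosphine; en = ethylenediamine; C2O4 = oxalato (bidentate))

Cation [Cd…]: ligand charges 0, Cd(II) ⇒ ion charge 2+.
Anion [Pd…]: ligand charges -4, Pd(II) ⇒ ion charge 2−.

[Cd(en)2(PPh3)2][Pd(C2O4)(NO3)2]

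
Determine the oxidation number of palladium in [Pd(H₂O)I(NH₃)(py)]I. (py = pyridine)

1 iodide outside the brackets (-1 each) → the complex ion is 1+.
Ligand charges: 1×I = -1; 1×py neutral; 1×NH3 neutral; 1×H2O neutral; sum -1.
Pd + (-1) = 1+ ⇒ Pd is +2.

+2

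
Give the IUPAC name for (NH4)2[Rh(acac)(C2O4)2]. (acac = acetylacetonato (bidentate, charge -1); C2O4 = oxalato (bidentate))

The 2 ammonium counter-ions carry a total charge of +2, so each complex ion is 2−.
Ligand charges: 1×acetylacetonato (-1 each), 2×oxalato (-2 each); total -5. So Rh + (-5) = 2−, giving Rh = +3.
The complex ion is anionic, so rhodium takes the -ate form rhodate(III).

ammonium (acetylacetonato)dioxalatorhodate(III)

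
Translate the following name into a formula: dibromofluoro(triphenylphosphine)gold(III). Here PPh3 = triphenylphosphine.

Ligands: 1 triphenylphosphine (PPh3, neutral), 2 bromo (Br, -1), 1 fluoro (F, -1). Ligand charge sum = -3.
With Au in oxidation state +3, the complex ion is [Au...].

[AuBr2F(PPh3)]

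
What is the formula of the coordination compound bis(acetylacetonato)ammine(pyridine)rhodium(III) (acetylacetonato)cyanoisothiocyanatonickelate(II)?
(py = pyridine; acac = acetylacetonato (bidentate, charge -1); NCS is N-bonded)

[Rh(acac)2(NH3)(py)][Ni(acac)(CN)(NCS)]

Cation [Rh…]: ligand charges -2, Rh(III) ⇒ ion charge 1+.
Anion [Ni…]: ligand charges -3, Ni(II) ⇒ ion charge 1−.
One 1+ cation balances one 1− anion.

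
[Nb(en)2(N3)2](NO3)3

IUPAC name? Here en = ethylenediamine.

The 3 nitrate counter-ions carry a total charge of -3, so each complex ion is 3+.
Ligand charges: 2×ethylenediamine (neutral), 2×azido (-1 each); total -2. So Nb + (-2) = 3+, giving Nb = +5.
Ligands are named alphabetically: azido before ethylenediamine.

diazidobis(ethylenediamine)niobium(V) nitrate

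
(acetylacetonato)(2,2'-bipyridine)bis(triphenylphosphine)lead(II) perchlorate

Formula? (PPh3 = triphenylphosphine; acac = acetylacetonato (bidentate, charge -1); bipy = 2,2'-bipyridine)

Ligands: 2 triphenylphosphine (PPh3, neutral), 1 acetylacetonato (acac, -1), 1 2,2'-bipyridine (bipy, neutral). Ligand charge sum = -1.
Charge balance with perchlorate (-1) requires 1 complex ion per 1 perchlorate.

[Pb(acac)(bipy)(PPh3)2]ClO4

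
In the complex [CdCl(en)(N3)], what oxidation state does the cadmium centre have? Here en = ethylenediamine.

No counter-ion: the bracketed complex is neutral.
Ligand charges: 1×Cl = -1; 1×N3 = -1; 1×en neutral; sum -2.
Cd + (-2) = 0 ⇒ Cd is +2.

+2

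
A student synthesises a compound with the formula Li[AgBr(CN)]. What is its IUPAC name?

The 1 lithium counter-ion carries a total charge of +1, so each complex ion is 1−.
Ligand charges: 1×cyano (-1 each), 1×bromo (-1 each); total -2. So Ag + (-2) = 1−, giving Ag = +1.
The complex ion is anionic, so silver takes the -ate form argentate(I).

lithium bromocyanoargentate(I)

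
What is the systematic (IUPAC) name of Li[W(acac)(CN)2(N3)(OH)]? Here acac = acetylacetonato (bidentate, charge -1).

lithium (acetylacetonato)azidodicyanohydroxotungstate(IV)

The 1 lithium counter-ion carries a total charge of +1, so each complex ion is 1−.
Ligand charges: 1×hydroxo (-1 each), 1×azido (-1 each), 2×cyano (-1 each), 1×acetylacetonato (-1 each); total -5. So W + (-5) = 1−, giving W = +4.
Ligands are named alphabetically: acetylacetonato before azido before cyano before hydroxo.
The complex ion is anionic, so tungsten takes the -ate form tungstate(IV).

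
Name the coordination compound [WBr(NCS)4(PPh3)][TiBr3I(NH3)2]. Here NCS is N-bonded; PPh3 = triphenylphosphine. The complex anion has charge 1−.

Both ions are complex: the cation is named first with the plain metal name, the anion second with the -ate form; each ion's ligands are alphabetised independently.
The complex anion is given as 1−; its ligand charges sum to -4, so Ti = +3.
A 1:1 salt means the cation carries the equal and opposite charge, 1+.
Cation: ligand charges sum to -5; for the ion to be 1+, W = +6.

bromotetraisothiocyanato(triphenylphosphine)tungsten(VI) diamminetribromoiodotitanate(III)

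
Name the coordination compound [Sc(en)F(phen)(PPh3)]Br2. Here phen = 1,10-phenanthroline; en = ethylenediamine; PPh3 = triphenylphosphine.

(ethylenediamine)fluoro(1,10-phenanthroline)(triphenylphosphine)scandium(III) bromide

The 2 bromide counter-ions carry a total charge of -2, so each complex ion is 2+.
Ligand charges: 1×1,10-phenanthroline (neutral), 1×ethylenediamine (neutral), 1×fluoro (-1 each), 1×triphenylphosphine (neutral); total -1. So Sc + (-1) = 2+, giving Sc = +3.
Ligands are named alphabetically: ethylenediamine before fluoro before phenanthroline before triphenylphosphine.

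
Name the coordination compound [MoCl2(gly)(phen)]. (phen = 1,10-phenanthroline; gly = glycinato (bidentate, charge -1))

There is no counter-ion, so the complex is neutral overall.
Ligand charges: 1×1,10-phenanthroline (neutral), 2×chloro (-1 each), 1×glycinato (-1 each); total -3. So Mo + (-3) = 0, giving Mo = +3.
Ligands are named alphabetically: chloro before glycinato before phenanthroline.

dichloro(glycinato)(1,10-phenanthroline)molybdenum(III)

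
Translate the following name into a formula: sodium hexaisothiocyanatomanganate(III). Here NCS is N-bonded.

Ligands: 6 isothiocyanato (NCS, -1). Ligand charge sum = -6.
With Mn in oxidation state +3, the complex ion is [Mn...]^3−.
Charge balance with sodium (+1) requires 1 complex ion per 3 sodium.

Na3[Mn(NCS)6]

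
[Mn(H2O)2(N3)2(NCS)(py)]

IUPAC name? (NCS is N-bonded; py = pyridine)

There is no counter-ion, so the complex is neutral overall.
Ligand charges: 2×aqua (neutral), 2×azido (-1 each), 1×isothiocyanato (-1 each), 1×pyridine (neutral); total -3. So Mn + (-3) = 0, giving Mn = +3.
Ligands are named alphabetically: aqua before azido before isothiocyanato before pyridine.

diaquadiazidoisothiocyanato(pyridine)manganese(III)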